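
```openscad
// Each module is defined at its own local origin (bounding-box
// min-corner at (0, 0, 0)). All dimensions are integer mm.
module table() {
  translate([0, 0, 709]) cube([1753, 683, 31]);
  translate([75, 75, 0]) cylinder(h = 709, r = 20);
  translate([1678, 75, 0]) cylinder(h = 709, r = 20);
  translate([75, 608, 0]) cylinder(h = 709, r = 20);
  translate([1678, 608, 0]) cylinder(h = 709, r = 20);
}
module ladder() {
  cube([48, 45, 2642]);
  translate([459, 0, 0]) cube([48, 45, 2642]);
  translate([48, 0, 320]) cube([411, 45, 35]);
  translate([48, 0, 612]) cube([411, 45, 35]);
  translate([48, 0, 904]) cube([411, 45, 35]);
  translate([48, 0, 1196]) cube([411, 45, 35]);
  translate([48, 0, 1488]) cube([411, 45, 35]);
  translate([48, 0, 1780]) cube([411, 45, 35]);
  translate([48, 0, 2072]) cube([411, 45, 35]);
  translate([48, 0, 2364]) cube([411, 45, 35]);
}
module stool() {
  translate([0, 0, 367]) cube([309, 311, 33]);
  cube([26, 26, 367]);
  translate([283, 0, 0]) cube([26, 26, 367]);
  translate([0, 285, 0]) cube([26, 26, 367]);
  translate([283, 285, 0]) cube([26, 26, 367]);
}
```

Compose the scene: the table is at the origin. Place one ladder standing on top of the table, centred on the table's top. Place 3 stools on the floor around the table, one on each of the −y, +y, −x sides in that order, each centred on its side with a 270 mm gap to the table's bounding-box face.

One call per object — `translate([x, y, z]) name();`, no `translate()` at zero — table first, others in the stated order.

table();
translate([623, 319, 740]) ladder();
translate([722, -581, 0]) stool();
translate([722, 953, 0]) stool();
translate([-579, 186, 0]) stool();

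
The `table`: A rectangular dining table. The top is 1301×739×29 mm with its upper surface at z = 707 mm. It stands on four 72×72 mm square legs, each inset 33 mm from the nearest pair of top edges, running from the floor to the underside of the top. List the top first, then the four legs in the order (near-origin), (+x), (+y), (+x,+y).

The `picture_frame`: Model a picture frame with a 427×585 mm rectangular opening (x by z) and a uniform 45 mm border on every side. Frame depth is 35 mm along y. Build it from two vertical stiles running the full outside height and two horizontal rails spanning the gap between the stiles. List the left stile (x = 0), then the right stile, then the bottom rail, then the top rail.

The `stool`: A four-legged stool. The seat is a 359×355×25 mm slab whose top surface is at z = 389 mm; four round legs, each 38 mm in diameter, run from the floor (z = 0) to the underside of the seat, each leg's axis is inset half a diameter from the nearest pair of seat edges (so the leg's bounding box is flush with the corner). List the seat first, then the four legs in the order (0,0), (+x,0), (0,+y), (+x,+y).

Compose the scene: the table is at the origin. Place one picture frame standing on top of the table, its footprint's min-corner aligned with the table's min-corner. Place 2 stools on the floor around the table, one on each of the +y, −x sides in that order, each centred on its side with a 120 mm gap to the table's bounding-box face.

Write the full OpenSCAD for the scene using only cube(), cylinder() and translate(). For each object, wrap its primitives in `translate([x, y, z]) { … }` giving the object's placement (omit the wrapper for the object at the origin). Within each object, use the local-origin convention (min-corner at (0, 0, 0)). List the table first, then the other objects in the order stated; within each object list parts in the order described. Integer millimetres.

translate([0, 0, 678]) cube([1301, 739, 29]);
translate([33, 33, 0]) cube([72, 72, 678]);
translate([1196, 33, 0]) cube([72, 72, 678]);
translate([33, 634, 0]) cube([72, 72, 678]);
translate([1196, 634, 0]) cube([72, 72, 678]);
translate([0, 0, 707]) {
  cube([45, 35, 675]);
  translate([472, 0, 0]) cube([45, 35, 675]);
  translate([45, 0, 0]) cube([427, 35, 45]);
  translate([45, 0, 630]) cube([427, 35, 45]);
}
translate([471, 859, 0]) {
  translate([0, 0, 364]) cube([359, 355, 25]);
  translate([19, 19, 0]) cylinder(h = 364, r = 19);
  translate([340, 19, 0]) cylinder(h = 364, r = 19);
  translate([19, 336, 0]) cylinder(h = 364, r = 19);
  translate([340, 336, 0]) cylinder(h = 364, r = 19);
}
translate([-479, 192, 0]) {
  translate([0, 0, 364]) cube([359, 355, 25]);
  translate([19, 19, 0]) cylinder(h = 364, r = 19);
  translate([340, 19, 0]) cylinder(h = 364, r = 19);
  translate([19, 336, 0]) cylinder(h = 364, r = 19);
  translate([340, 336, 0]) cylinder(h = 364, r = 19);
}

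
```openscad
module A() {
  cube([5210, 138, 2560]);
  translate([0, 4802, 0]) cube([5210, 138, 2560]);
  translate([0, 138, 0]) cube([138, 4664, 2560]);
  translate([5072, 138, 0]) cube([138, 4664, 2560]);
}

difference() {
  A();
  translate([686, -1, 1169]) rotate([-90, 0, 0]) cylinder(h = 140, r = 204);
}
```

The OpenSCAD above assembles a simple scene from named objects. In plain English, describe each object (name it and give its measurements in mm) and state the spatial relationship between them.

A is a box-shaped house frame (walls only): outside footprint 5210×4940 mm, wall height 2560 mm, wall thickness 138 mm. The two y-facing walls run the full x-width; the two x-facing walls fit between the inner faces of the y-facing walls.

The house frame has a circular hole of radius 204 mm through its front wall, centred at (x = 686, z = 1169).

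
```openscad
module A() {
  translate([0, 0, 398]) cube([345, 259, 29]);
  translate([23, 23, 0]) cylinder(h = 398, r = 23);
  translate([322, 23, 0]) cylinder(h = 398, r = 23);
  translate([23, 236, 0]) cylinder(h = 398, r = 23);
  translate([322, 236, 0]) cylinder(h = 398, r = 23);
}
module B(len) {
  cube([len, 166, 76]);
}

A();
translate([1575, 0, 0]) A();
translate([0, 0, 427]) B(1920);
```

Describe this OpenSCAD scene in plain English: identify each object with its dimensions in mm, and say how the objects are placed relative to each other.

A is a simple wooden stool: a rectangular seat 345 mm (x) by 259 mm (y), 29 mm thick, top face at z = 427 mm, on four round legs, each 46 mm in diameter. The legs rest on z = 0, each leg's axis is inset half a diameter from the nearest pair of seat edges (so the leg's bounding box is flush with the corner).

B is a rectangular beam 1920 mm long (x), 166 mm deep (y), 76 mm thick (z).

The beam spans the tops of two stools placed 1230 mm apart, resting at z = 427 mm.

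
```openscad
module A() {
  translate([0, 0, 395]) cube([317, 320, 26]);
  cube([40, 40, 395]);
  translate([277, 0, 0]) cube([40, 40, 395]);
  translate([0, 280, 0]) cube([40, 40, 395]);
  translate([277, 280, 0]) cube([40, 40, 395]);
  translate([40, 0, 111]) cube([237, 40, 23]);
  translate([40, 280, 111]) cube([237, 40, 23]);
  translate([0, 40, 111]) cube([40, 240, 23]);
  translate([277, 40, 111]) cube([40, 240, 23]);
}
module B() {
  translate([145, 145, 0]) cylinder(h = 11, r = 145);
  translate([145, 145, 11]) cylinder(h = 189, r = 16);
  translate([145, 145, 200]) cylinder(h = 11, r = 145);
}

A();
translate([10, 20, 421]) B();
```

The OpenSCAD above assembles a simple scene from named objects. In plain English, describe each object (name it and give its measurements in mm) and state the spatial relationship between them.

A is a simple wooden stool: a rectangular seat 317 mm (x) by 320 mm (y), 26 mm thick, top face at z = 421 mm, on four square legs, each 40×40 mm in cross-section. The legs rest on z = 0, each flush with a corner of the seat. Four stretchers, 40 mm wide and 23 mm tall, connect adjacent legs with their undersides at z = 111 mm, each running between the inner faces of the legs it joins and aligned with the legs' outer faces on the other axis.

B is a spool: two coaxial disc flanges of radius 145 mm and thickness 11 mm, joined by a core cylinder of radius 16 mm and height 189 mm. The lower flange rests on z = 0 and the three cylinders share a vertical axis.

The spool is on top of the stool.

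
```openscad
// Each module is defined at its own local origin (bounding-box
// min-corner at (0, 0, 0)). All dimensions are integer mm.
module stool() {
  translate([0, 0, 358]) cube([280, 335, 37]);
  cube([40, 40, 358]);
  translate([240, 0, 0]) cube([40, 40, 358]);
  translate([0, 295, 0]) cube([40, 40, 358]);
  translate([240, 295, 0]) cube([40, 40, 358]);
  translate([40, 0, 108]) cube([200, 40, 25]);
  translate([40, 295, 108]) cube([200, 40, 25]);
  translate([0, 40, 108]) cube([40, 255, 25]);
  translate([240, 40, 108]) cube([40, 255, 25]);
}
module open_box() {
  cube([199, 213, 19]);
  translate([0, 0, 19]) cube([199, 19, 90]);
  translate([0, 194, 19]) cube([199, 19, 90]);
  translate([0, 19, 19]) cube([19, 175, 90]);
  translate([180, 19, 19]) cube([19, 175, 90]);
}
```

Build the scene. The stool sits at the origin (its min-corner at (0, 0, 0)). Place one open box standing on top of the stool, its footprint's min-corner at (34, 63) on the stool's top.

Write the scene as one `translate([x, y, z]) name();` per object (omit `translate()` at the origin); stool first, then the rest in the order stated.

stool();
translate([34, 63, 395]) open_box();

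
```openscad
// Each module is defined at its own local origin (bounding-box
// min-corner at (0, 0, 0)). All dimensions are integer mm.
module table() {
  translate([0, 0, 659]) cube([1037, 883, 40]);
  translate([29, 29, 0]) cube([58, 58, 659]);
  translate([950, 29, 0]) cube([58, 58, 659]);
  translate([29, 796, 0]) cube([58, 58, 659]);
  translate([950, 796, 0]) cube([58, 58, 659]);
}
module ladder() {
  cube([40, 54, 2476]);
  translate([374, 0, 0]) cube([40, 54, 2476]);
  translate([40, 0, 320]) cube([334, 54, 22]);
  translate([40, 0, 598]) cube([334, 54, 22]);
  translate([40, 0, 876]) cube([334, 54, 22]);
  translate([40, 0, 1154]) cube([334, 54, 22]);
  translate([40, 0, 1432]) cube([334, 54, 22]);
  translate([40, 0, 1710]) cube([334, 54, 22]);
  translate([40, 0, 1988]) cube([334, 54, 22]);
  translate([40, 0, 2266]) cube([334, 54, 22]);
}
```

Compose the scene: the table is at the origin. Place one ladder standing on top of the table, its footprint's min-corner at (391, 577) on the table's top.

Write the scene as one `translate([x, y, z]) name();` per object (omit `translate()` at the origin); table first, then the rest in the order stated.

table();
translate([391, 577, 699]) ladder();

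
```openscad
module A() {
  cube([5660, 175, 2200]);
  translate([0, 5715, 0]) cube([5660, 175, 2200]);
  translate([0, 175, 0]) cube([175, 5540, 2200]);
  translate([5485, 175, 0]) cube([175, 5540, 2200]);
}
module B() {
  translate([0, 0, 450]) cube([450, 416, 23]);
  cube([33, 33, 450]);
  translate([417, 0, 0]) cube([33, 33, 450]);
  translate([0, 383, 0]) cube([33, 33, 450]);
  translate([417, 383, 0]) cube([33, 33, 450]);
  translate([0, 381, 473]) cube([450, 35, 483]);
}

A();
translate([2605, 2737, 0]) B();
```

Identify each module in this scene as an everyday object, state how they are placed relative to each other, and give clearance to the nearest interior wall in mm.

A is a house frame. B is a chair. The chair sits inside the house frame, centred. The clearance to the nearest interior wall is 2430 mm.

Clearances: x = 2430, y = 2562; minimum 2430 mm.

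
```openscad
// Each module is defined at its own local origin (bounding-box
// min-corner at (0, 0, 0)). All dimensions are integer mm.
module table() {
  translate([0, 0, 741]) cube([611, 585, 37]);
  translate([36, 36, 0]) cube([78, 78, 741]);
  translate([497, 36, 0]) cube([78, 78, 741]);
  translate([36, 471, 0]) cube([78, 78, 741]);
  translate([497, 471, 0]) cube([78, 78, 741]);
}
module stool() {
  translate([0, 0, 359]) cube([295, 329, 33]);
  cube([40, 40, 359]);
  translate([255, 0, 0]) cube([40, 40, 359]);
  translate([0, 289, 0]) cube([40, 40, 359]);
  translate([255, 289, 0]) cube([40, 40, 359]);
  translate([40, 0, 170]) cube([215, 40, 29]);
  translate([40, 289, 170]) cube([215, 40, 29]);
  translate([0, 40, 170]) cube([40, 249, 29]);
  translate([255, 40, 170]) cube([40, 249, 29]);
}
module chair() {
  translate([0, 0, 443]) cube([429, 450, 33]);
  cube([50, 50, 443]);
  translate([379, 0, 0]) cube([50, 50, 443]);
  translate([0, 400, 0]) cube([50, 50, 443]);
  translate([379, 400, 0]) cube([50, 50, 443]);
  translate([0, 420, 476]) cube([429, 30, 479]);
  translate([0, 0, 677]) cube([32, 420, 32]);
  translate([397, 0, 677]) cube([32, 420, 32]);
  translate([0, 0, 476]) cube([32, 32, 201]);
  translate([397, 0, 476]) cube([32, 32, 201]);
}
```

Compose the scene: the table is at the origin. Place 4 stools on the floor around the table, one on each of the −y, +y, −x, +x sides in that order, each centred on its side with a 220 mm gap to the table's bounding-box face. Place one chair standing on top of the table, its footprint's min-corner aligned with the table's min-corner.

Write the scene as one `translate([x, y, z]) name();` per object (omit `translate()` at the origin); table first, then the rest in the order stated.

table();
translate([158, -549, 0]) stool();
translate([158, 805, 0]) stool();
translate([-515, 128, 0]) stool();
translate([831, 128, 0]) stool();
translate([0, 0, 778]) chair();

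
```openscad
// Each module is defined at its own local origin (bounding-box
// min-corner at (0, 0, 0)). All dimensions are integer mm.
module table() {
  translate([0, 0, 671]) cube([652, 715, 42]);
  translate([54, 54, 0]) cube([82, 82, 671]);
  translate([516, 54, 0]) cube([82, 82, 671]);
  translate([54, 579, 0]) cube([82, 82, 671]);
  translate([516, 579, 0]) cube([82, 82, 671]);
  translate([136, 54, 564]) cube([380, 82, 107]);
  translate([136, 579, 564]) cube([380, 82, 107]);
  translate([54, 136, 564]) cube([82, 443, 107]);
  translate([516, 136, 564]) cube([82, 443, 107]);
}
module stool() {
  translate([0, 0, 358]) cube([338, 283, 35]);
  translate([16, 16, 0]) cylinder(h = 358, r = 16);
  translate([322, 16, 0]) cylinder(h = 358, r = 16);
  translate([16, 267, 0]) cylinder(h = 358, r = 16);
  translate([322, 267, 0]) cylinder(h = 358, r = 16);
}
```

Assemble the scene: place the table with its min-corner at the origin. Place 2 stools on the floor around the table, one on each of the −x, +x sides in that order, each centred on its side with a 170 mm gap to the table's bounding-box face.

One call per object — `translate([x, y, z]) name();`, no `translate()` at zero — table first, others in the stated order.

table();
translate([-508, 216, 0]) stool();
translate([822, 216, 0]) stool();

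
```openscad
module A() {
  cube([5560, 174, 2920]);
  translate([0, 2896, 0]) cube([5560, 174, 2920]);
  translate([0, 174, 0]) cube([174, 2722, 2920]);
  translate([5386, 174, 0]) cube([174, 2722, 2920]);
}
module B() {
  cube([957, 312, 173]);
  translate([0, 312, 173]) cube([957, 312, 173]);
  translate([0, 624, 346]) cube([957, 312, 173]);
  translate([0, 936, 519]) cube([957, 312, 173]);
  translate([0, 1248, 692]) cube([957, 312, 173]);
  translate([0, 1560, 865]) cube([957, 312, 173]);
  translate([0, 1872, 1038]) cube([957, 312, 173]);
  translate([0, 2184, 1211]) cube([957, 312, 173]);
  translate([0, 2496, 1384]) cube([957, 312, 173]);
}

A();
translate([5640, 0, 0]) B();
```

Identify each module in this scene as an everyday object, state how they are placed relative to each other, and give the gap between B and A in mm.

A is a house frame. B is a staircase. The staircase is on the floor beside the house frame on its +x side. The gap between the staircase and the house frame is 80 mm.

The staircase's nearest face is 80 mm from the house frame's +x face.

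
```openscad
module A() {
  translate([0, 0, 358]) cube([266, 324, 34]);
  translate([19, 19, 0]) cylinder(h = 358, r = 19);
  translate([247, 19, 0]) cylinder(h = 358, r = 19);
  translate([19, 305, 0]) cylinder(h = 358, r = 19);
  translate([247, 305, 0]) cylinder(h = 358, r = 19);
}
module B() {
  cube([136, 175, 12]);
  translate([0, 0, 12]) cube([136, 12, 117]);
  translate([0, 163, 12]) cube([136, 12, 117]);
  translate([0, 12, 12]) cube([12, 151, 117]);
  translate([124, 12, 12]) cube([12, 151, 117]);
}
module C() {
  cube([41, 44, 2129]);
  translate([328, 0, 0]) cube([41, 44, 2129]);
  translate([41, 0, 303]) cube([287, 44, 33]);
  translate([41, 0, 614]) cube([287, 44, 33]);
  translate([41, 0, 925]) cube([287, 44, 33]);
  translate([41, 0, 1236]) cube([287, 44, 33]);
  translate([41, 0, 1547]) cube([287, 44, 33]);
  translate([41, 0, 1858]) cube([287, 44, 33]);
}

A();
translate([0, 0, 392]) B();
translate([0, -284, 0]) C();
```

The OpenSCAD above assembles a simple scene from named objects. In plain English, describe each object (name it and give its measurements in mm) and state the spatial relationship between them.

A is a four-legged stool. The seat is 266×324 mm, 34 mm thick, top at z = 392 mm. It stands on four round legs, each 38 mm in diameter, from z = 0 to the seat underside, each leg's axis is inset half a diameter from the nearest pair of seat edges (so the leg's bounding box is flush with the corner).

B is an open-topped rectangular box: outside dimensions 136×175×129 mm, with a uniform wall and base thickness of 12 mm. The base is a full 136×175 slab on the floor; four walls sit on top of the base. The front and back walls (the −y and +y sides) span the full width; the two side walls fit between them.

C is a wooden ladder with two side rails of 41×44 mm section and 2129 mm height, set 369 mm apart overall. Between them run 6 rectangular rungs (44 mm deep, 33 mm thick), front faces flush with the rails' −y face. The bottom of the first rung is 303 mm above the floor and each subsequent rung is 311 mm higher than the one below.

The open box is on top of the stool. The ladder is on the floor beside the stool on its −y side.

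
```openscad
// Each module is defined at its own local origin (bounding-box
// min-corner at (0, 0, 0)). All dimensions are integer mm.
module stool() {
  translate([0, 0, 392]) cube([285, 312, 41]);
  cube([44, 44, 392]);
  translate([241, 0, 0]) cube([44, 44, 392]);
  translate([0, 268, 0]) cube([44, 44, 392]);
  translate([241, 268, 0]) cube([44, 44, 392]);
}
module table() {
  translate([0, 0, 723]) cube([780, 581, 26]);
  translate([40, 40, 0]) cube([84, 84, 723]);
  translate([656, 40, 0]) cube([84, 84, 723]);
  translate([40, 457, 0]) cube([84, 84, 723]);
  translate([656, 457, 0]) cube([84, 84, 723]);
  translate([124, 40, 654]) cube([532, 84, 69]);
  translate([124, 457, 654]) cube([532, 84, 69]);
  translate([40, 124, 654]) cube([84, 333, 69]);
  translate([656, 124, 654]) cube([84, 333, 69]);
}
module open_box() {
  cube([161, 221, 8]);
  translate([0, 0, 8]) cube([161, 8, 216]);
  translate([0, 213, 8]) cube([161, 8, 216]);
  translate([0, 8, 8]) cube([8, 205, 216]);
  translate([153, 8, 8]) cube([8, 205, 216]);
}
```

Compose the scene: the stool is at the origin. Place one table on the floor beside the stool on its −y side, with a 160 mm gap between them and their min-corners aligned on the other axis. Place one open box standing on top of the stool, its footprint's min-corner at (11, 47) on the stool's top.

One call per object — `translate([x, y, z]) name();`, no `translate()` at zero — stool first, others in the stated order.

stool();
translate([0, -741, 0]) table();
translate([11, 47, 433]) open_box();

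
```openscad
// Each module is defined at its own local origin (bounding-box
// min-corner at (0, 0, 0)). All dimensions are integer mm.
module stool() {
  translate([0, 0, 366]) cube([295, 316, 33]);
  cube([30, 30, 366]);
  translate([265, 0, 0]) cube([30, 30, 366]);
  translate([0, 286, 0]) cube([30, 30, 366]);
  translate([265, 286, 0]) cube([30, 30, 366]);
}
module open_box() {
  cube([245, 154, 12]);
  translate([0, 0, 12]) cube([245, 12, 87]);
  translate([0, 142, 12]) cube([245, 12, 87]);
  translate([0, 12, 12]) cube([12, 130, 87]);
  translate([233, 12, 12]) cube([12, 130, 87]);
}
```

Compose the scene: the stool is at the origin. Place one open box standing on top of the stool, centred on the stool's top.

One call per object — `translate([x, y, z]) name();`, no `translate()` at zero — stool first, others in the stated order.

stool();
translate([25, 81, 399]) open_box();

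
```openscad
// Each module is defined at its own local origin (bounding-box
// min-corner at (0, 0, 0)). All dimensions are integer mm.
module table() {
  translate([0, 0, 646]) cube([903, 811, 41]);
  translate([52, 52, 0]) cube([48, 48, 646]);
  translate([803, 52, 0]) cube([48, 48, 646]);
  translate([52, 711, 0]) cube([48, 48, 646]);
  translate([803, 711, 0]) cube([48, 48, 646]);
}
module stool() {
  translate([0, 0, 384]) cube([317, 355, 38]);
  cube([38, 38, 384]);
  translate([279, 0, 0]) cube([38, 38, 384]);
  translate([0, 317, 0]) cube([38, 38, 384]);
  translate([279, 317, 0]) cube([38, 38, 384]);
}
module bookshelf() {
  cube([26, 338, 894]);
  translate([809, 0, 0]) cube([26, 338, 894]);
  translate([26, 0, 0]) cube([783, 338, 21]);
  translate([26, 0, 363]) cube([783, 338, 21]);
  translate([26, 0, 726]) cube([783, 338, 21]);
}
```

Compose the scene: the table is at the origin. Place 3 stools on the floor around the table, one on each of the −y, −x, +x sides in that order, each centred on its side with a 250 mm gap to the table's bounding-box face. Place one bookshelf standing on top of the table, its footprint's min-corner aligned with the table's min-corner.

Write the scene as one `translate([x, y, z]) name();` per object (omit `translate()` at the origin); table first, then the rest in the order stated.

table();
translate([293, -605, 0]) stool();
translate([-567, 228, 0]) stool();
translate([1153, 228, 0]) stool();
translate([0, 0, 687]) bookshelf();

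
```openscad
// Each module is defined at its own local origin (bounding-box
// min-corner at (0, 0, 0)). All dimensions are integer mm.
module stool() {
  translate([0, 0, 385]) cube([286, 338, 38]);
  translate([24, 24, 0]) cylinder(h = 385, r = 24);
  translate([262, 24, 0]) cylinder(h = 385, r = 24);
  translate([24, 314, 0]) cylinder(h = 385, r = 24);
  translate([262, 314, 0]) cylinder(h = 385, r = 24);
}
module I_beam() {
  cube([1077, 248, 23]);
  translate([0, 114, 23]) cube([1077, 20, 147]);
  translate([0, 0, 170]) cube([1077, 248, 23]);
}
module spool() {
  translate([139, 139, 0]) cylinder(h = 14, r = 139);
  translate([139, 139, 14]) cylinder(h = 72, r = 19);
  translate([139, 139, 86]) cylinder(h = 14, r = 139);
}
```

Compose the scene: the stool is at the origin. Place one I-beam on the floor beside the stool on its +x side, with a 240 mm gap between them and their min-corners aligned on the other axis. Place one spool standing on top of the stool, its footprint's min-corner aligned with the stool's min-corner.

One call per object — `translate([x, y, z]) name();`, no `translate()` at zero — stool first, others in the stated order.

stool();
translate([526, 0, 0]) I_beam();
translate([0, 0, 423]) spool();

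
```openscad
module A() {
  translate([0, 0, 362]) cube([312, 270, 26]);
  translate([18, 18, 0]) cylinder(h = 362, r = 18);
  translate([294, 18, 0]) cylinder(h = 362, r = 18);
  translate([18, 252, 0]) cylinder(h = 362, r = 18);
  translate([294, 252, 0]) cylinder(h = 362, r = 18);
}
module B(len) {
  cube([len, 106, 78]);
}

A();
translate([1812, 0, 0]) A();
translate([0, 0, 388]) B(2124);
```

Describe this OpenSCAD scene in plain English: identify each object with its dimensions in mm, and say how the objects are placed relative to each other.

A is a four-legged stool. The seat is 312×270 mm, 26 mm thick, top at z = 388 mm. It stands on four round legs, each 36 mm in diameter, from z = 0 to the seat underside, each leg's axis is inset half a diameter from the nearest pair of seat edges (so the leg's bounding box is flush with the corner).

B is a rectangular beam 2124 mm long (x), 106 mm deep (y), 78 mm thick (z).

The beam spans the tops of two stools placed 1500 mm apart, resting at z = 388 mm.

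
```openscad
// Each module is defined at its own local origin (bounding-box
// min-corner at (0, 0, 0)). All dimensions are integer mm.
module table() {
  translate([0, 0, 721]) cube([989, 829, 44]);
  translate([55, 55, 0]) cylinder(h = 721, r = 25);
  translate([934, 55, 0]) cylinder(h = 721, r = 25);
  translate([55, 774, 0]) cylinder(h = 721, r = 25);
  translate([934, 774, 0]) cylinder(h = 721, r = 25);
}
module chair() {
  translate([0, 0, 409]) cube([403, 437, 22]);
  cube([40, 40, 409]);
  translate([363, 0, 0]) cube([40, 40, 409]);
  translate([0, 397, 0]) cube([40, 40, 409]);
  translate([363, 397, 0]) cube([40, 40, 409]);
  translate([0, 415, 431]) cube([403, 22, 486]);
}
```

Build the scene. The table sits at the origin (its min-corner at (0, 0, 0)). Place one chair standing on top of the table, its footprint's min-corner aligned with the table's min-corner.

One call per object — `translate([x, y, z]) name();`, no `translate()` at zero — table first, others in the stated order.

table();
translate([0, 0, 765]) chair();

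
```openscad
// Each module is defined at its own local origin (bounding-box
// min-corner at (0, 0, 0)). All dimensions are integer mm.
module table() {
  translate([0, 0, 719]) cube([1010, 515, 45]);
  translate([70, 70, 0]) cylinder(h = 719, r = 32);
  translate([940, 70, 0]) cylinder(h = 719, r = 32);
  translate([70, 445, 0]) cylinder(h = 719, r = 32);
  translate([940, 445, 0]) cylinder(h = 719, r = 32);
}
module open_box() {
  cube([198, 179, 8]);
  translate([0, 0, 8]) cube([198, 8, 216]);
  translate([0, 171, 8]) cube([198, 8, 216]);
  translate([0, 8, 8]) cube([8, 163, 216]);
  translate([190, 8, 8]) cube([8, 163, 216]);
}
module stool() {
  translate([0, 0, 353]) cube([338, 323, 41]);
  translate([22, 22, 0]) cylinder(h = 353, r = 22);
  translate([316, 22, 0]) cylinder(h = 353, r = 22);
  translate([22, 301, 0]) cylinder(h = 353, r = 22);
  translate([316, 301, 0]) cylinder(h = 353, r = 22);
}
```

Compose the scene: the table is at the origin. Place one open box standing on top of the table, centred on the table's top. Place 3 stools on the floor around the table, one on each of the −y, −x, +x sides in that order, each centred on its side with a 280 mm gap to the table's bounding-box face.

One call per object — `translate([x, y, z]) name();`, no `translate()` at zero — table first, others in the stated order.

table();
translate([406, 168, 764]) open_box();
translate([336, -603, 0]) stool();
translate([-618, 96, 0]) stool();
translate([1290, 96, 0]) stool();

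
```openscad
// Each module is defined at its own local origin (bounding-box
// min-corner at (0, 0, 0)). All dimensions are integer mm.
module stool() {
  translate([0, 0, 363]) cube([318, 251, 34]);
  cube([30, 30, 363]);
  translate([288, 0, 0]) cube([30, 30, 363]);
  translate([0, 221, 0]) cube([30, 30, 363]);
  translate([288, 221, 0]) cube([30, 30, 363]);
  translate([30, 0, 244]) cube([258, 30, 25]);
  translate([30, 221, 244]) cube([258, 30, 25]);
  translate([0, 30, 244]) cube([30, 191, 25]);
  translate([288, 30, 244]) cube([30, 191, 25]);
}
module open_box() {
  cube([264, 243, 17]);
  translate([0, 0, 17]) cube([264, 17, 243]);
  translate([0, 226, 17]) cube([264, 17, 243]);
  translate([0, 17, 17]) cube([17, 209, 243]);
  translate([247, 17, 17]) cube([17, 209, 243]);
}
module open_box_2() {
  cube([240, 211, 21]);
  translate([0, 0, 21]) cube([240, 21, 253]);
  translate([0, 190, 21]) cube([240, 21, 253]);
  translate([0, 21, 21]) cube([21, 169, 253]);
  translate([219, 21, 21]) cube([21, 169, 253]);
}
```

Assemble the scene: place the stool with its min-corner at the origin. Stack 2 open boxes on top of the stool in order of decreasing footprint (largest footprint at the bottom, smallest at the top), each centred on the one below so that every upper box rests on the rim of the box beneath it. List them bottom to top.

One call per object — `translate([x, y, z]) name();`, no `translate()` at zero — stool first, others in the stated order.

stool();
translate([27, 4, 397]) open_box();
translate([39, 20, 657]) open_box_2();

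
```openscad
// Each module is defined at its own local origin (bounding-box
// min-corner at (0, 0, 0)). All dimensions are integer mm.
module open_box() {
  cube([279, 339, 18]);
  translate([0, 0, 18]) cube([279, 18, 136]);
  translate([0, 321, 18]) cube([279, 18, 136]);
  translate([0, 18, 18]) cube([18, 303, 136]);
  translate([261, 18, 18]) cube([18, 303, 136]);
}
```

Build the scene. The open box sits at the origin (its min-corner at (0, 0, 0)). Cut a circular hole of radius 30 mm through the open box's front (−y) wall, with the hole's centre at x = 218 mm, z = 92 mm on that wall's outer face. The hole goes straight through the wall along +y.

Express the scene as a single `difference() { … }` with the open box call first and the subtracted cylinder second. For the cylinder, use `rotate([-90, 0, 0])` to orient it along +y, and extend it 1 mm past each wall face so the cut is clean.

difference() {
  open_box();
  translate([218, -1, 92]) rotate([-90, 0, 0]) cylinder(h = 20, r = 30);
}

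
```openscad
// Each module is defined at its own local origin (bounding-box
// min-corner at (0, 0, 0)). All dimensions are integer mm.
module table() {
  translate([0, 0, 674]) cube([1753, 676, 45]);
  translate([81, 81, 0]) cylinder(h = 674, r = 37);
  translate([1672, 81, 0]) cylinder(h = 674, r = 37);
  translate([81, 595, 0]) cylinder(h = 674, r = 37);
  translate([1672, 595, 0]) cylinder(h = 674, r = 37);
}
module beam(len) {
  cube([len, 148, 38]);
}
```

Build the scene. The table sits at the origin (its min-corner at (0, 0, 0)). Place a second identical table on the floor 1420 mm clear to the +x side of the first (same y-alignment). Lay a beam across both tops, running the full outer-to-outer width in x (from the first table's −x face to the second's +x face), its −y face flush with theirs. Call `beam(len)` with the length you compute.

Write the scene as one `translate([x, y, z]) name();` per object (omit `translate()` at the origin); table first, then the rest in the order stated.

table();
translate([3173, 0, 0]) table();
translate([0, 0, 719]) beam(4926);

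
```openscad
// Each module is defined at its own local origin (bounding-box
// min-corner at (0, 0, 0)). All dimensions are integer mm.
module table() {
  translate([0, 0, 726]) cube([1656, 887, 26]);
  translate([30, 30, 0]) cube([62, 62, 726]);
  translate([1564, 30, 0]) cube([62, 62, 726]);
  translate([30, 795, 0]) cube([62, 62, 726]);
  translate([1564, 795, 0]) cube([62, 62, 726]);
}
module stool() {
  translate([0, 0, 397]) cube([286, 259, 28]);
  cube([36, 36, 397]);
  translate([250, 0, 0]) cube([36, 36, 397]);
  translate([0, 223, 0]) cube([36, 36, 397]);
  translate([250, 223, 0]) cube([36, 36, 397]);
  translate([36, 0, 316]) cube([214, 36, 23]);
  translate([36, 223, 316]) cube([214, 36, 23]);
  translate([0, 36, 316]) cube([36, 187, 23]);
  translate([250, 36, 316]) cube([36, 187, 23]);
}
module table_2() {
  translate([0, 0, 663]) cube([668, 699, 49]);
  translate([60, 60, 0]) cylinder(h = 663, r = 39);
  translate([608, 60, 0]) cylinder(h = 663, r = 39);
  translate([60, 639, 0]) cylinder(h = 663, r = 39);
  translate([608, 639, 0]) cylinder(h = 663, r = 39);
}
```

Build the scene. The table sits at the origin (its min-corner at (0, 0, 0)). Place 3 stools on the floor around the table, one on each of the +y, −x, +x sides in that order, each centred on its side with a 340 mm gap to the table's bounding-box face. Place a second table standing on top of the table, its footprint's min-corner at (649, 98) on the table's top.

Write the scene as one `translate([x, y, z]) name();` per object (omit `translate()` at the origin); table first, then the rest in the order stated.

table();
translate([685, 1227, 0]) stool();
translate([-626, 314, 0]) stool();
translate([1996, 314, 0]) stool();
translate([649, 98, 752]) table_2();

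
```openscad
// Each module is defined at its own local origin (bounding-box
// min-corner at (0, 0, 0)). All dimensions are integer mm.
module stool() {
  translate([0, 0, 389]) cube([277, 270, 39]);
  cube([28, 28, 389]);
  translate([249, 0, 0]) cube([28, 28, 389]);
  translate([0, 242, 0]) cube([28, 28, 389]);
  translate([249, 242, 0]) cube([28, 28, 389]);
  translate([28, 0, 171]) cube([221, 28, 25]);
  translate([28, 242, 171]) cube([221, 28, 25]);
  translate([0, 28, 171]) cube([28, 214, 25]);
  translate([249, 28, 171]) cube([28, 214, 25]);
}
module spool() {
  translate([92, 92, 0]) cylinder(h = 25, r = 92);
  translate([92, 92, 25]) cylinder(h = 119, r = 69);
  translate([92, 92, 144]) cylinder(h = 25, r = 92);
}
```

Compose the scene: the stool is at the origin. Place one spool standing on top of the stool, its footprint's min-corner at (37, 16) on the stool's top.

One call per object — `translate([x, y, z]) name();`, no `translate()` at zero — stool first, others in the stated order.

stool();
translate([37, 16, 428]) spool();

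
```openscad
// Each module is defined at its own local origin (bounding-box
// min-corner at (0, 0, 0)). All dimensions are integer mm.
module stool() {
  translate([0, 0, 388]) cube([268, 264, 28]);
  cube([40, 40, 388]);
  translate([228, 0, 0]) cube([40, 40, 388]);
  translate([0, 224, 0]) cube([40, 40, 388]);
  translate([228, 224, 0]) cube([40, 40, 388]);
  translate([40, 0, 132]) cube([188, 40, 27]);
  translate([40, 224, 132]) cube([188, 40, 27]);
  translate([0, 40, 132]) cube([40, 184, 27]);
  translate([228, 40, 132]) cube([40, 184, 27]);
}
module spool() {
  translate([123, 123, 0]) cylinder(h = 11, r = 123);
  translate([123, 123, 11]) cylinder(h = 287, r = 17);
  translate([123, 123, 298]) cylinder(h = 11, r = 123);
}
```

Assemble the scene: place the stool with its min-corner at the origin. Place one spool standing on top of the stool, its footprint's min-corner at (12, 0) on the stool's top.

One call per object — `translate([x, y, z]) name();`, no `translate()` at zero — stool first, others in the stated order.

stool();
translate([12, 0, 416]) spool();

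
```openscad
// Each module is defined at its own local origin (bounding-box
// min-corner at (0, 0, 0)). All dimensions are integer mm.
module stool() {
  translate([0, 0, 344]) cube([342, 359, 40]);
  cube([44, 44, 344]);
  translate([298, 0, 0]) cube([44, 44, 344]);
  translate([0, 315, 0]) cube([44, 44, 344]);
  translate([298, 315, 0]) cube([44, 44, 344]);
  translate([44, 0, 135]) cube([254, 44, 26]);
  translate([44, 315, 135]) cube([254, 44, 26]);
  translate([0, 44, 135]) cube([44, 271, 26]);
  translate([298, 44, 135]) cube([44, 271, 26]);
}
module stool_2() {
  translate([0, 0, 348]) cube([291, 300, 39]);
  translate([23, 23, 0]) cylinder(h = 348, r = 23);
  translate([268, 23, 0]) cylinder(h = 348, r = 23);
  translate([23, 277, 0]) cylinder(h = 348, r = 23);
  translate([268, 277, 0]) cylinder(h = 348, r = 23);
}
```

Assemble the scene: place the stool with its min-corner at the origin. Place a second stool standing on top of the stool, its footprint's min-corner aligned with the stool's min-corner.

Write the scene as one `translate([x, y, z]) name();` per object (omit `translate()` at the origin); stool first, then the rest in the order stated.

stool();
translate([0, 0, 384]) stool_2();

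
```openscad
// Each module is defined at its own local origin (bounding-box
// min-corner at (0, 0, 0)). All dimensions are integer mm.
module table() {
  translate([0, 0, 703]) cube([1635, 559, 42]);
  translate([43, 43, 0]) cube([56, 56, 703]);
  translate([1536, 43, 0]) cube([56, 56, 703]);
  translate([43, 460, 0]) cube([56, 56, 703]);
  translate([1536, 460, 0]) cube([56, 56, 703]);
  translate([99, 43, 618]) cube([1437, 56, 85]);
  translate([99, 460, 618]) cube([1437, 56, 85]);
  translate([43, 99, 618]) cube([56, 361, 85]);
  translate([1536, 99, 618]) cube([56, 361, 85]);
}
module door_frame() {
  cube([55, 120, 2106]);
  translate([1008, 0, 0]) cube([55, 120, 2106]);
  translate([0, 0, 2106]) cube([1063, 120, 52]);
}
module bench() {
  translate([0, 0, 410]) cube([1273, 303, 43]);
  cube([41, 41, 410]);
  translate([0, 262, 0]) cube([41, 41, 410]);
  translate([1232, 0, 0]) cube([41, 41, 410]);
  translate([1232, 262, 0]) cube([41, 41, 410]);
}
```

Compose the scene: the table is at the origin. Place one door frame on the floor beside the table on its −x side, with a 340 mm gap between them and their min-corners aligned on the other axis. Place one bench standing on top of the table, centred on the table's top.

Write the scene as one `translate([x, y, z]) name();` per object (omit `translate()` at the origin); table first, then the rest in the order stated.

table();
translate([-1403, 0, 0]) door_frame();
translate([181, 128, 745]) bench();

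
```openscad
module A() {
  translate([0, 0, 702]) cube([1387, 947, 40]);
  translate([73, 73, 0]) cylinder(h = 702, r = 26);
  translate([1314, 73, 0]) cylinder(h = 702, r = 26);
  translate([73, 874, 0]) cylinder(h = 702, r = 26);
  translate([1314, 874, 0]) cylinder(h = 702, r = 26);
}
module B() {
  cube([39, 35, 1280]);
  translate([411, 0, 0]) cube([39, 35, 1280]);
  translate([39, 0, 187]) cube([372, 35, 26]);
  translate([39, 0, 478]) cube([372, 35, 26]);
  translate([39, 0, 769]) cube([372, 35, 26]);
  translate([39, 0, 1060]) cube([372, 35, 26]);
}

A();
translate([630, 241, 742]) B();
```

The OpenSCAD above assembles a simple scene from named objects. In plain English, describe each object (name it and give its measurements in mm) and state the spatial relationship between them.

A is a table with a 1387×947 mm rectangular top, 40 mm thick, top surface at z = 742 mm, supported by four round legs of 52 mm diameter, each leg's bounding box inset 47 mm from the nearest pair of top edges, running from the floor.

B is a straight ladder. Two 39×35 mm vertical rails, 1280 mm tall, stand 450 mm apart (outside-to-outside) with their front faces coplanar on the −y side. 4 rungs, each 35 mm deep and 26 mm tall, span between the inner faces of the rails, front faces flush with the rails. The lowest rung's underside is at z = 187 mm and rungs are spaced 291 mm apart (underside to underside).

The ladder is on top of the table.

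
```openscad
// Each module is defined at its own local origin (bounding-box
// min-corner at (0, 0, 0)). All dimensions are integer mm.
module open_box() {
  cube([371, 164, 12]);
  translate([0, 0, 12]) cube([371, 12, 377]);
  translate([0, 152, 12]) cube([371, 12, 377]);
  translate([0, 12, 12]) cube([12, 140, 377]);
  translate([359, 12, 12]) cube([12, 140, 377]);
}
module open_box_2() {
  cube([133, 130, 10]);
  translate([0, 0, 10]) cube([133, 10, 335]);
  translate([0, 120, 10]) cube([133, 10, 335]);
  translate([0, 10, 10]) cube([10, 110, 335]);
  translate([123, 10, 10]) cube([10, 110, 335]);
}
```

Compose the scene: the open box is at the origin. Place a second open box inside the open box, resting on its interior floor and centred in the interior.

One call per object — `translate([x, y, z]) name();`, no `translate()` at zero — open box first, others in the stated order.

open_box();
translate([119, 17, 12]) open_box_2();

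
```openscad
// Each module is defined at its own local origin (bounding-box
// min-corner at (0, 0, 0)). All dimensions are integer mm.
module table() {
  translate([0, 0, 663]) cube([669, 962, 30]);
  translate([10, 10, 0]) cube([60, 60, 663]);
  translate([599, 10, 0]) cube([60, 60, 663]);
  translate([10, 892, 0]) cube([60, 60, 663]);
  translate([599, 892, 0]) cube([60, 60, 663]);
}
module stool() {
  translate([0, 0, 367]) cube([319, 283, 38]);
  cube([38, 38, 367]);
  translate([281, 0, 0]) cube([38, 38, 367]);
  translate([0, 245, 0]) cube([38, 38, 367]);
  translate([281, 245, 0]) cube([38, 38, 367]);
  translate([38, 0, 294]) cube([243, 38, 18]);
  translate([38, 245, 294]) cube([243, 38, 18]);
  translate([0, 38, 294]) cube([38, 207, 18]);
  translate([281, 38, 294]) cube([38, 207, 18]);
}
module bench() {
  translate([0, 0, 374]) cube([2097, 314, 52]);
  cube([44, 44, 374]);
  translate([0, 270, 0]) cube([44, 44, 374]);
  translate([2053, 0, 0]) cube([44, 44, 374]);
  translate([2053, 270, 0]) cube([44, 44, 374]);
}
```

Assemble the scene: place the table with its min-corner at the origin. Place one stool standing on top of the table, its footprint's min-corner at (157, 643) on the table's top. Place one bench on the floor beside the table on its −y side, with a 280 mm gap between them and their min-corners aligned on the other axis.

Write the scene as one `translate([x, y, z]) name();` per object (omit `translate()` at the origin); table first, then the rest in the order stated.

table();
translate([157, 643, 693]) stool();
translate([0, -594, 0]) bench();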